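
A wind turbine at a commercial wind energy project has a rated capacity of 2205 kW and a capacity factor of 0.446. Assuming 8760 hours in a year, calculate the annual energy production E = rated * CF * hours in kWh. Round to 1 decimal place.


Annual energy = rated_kW * capacity_factor * hours_per_year
Given: P_rated = 2205 kW, CF = 0.446, hours = 8760
E = 2205 * 0.446 * 8760
E = 8614846.8 kWh

8614846.8


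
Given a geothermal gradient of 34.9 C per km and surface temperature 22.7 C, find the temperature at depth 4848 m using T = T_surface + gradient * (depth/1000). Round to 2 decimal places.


Convert depth to km: 4848 / 1000 = 4.848 km
Temperature increase = gradient * depth_km = 34.9 * 4.848 = 169.2 C
Temperature at depth = T_surface + delta_T = 22.7 + 169.2
T = 191.90 C

191.90


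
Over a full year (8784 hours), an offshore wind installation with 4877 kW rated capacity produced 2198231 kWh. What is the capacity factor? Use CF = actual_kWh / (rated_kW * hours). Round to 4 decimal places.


Capacity factor = actual output / maximum possible output
Maximum possible = rated * hours = 4877 * 8784 = 42839568 kWh
CF = 2198231 / 42839568
CF = 0.0513

0.0513


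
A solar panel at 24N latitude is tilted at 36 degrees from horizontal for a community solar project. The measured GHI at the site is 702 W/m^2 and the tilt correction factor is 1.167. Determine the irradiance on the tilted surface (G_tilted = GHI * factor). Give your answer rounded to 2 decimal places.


Identify the given values:
  GHI = 702 W/m^2, tilt correction factor = 1.167
Apply the formula G_tilted = GHI * factor:
  G_tilted = 702 * 1.167
  G_tilted = 819.23 W/m^2

819.23


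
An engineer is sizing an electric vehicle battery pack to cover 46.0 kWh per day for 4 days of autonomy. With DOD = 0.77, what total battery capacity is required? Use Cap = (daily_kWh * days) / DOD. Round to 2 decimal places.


Total energy needed = daily * days = 46.0 * 4 = 184.0 kWh
Account for depth of discharge:
  Cap = total_energy / DOD = 184.0 / 0.77
  Cap = 238.96 kWh

238.96


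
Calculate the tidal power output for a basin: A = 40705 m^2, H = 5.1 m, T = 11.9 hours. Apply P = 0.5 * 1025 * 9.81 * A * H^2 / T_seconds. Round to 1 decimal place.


Convert period to seconds: T = 11.9 * 3600 = 42840.0 s
H^2 = 5.1^2 = 26.01
P = 0.5 * rho * g * A * H^2 / T
P = 0.5 * 1025 * 9.81 * 40705 * 26.01 / 42840.0
P = 124251.5 W

124251.5


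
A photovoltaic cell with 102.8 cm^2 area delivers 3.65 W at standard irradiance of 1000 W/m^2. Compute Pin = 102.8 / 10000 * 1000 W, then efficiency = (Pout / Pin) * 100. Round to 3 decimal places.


First compute the input power:
  Pin = area_cm2 / 10000 * G = 102.8 / 10000 * 1000 = 10.28 W
Then compute efficiency:
  Efficiency = (Pout / Pin) * 100 = (3.65 / 10.28) * 100
  Efficiency = 35.506%

35.506


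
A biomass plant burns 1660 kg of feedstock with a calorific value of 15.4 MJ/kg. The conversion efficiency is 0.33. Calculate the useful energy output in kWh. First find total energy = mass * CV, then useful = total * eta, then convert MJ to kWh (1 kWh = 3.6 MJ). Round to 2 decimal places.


Total energy = mass * CV = 1660 * 15.4 = 25564.0 MJ
Useful energy = total * eta = 25564.0 * 0.33 = 8436.12 MJ
Convert to kWh: 8436.12 / 3.6
Useful energy = 2343.37 kWh

2343.37


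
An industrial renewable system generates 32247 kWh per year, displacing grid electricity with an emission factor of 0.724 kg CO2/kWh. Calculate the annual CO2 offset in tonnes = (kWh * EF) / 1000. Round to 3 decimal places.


CO2 offset in kg = generation * emission_factor
CO2 offset = 32247 * 0.724 = 23346.83 kg
Convert to tonnes:
  CO2 offset = 23346.83 / 1000 = 23.347 tonnes

23.347


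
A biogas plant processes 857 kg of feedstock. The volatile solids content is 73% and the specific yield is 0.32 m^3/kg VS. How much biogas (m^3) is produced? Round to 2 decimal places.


Compute volatile solids:
  VS = mass * VS_fraction = 857 * 0.73 = 625.61 kg
Calculate biogas volume:
  Biogas = VS * specific_yield = 625.61 * 0.32
  Biogas = 200.20 m^3

200.20


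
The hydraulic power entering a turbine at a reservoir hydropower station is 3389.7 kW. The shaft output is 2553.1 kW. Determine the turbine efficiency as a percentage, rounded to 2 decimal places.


Turbine efficiency = (output power / input power) * 100
eta = (2553.1 / 3389.7) * 100
eta = 75.32%

75.32


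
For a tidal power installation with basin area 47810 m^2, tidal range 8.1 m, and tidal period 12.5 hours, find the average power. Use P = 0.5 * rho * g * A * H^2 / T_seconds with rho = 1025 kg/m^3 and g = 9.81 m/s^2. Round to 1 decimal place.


Convert period to seconds: T = 12.5 * 3600 = 45000.0 s
H^2 = 8.1^2 = 65.61
P = 0.5 * rho * g * A * H^2 / T
P = 0.5 * 1025 * 9.81 * 47810 * 65.61 / 45000.0
P = 350460.6 W

350460.6


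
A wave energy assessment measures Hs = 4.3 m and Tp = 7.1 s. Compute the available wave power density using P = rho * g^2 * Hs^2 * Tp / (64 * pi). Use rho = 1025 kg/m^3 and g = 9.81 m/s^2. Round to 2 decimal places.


Apply wave power formula:
  g^2 = 9.81^2 = 96.2361
  Hs^2 = 4.3^2 = 18.49
  Numerator = rho * g^2 * Hs^2 * Tp = 1025 * 96.2361 * 18.49 * 7.1 = 12949623.45
  Denominator = 64 * pi = 201.0619
  P = 12949623.45 / 201.0619 = 64406.14 W/m

64406.14


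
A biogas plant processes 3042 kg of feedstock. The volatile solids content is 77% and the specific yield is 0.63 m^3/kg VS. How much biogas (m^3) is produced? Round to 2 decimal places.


Compute volatile solids:
  VS = mass * VS_fraction = 3042 * 0.77 = 2342.34 kg
Calculate biogas volume:
  Biogas = VS * specific_yield = 2342.34 * 0.63
  Biogas = 1475.67 m^3

1475.67


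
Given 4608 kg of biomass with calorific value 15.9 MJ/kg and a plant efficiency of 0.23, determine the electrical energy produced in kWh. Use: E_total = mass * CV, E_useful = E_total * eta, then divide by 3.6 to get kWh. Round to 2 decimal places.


Total energy = mass * CV = 4608 * 15.9 = 73267.2 MJ
Useful energy = total * eta = 73267.2 * 0.23 = 16851.46 MJ
Convert to kWh: 16851.46 / 3.6
Useful energy = 4680.96 kWh

4680.96


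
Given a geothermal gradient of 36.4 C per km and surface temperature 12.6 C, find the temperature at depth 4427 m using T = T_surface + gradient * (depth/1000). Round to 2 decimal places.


Convert depth to km: 4427 / 1000 = 4.427 km
Temperature increase = gradient * depth_km = 36.4 * 4.427 = 161.14 C
Temperature at depth = T_surface + delta_T = 12.6 + 161.14
T = 173.74 C

173.74


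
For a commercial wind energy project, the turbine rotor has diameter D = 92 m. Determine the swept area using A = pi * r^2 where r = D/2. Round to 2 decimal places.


Compute the rotor radius:
  r = D / 2 = 92 / 2 = 46.0 m
Calculate swept area:
  A = pi * r^2 = pi * 46.0^2
  A = 6647.61 m^2

6647.61


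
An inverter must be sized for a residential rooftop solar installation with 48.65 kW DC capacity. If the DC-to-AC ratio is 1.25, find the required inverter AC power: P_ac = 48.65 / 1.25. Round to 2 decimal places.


The inverter AC capacity is determined by the DC/AC ratio.
Given: P_dc = 48.65 kW, DC/AC ratio = 1.25
P_ac = P_dc / ratio = 48.65 / 1.25
P_ac = 38.92 kW

38.92


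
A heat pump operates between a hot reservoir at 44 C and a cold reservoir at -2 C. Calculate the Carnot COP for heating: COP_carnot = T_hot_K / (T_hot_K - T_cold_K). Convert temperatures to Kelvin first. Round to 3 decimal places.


Convert to Kelvin:
  T_hot = 44 + 273.15 = 317.15 K
  T_cold = -2 + 273.15 = 271.15 K
Apply Carnot COP formula:
  COP = T_hot_K / (T_hot_K - T_cold_K) = 317.15 / 46.0
  COP = 6.895

6.895


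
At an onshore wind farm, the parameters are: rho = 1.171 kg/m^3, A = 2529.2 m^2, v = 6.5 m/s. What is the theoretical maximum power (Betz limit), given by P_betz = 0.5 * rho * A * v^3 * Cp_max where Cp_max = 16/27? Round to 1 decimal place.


The Betz coefficient Cp_max = 16/27 = 0.5926
v^3 = 6.5^3 = 274.625
P_betz = 0.5 * rho * A * v^3 * Cp_max
P_betz = 0.5 * 1.171 * 2529.2 * 274.625 * 0.5926
P_betz = 240994.1 W

240994.1


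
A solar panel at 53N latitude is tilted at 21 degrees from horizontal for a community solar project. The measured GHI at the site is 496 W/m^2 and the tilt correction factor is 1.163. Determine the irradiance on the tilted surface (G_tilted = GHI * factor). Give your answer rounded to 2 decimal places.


Identify the given values:
  GHI = 496 W/m^2, tilt correction factor = 1.163
Apply the formula G_tilted = GHI * factor:
  G_tilted = 496 * 1.163
  G_tilted = 576.85 W/m^2

576.85


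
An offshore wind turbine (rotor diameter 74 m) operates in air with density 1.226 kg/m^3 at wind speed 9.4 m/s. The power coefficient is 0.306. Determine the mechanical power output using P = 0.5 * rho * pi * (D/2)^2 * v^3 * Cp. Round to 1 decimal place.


Step 1 -- Compute swept area:
  A = pi * (D/2)^2 = pi * (74/2)^2 = 4300.84 m^2
Step 2 -- Apply wind power equation:
  P = 0.5 * rho * A * v^3 * Cp
  v^3 = 9.4^3 = 830.584
  P = 0.5 * 1.226 * 4300.84 * 830.584 * 0.306
  P = 670067.9 W

670067.9


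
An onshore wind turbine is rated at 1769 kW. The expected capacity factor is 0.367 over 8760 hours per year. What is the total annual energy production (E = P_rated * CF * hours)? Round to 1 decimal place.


Annual energy = rated_kW * capacity_factor * hours_per_year
Given: P_rated = 1769 kW, CF = 0.367, hours = 8760
E = 1769 * 0.367 * 8760
E = 5687193.5 kWh

5687193.5


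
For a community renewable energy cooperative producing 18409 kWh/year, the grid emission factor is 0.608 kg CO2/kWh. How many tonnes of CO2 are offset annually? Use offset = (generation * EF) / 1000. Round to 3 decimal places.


CO2 offset in kg = generation * emission_factor
CO2 offset = 18409 * 0.608 = 11192.67 kg
Convert to tonnes:
  CO2 offset = 11192.67 / 1000 = 11.193 tonnes

11.193


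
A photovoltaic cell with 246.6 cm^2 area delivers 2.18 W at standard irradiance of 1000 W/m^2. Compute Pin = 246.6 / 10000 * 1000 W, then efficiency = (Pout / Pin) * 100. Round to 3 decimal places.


First compute the input power:
  Pin = area_cm2 / 10000 * G = 246.6 / 10000 * 1000 = 24.66 W
Then compute efficiency:
  Efficiency = (Pout / Pin) * 100 = (2.18 / 24.66) * 100
  Efficiency = 8.840%

8.840


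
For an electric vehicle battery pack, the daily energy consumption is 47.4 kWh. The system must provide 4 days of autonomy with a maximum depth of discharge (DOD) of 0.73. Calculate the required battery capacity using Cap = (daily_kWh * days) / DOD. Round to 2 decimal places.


Total energy needed = daily * days = 47.4 * 4 = 189.6 kWh
Account for depth of discharge:
  Cap = total_energy / DOD = 189.6 / 0.73
  Cap = 259.73 kWh

259.73


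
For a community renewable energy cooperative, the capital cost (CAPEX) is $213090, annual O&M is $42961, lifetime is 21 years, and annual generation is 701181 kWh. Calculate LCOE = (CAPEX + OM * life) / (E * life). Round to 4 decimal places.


Total cost = CAPEX + OM * lifetime = 213090 + 42961 * 21 = 213090 + 902181 = 1115271
Total generation = annual * lifetime = 701181 * 21 = 14724801 kWh
LCOE = 1115271 / 14724801
LCOE = 0.0757 $/kWh

0.0757


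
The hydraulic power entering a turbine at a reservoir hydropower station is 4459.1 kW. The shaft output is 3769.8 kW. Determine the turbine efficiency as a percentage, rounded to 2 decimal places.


Turbine efficiency = (output power / input power) * 100
eta = (3769.8 / 4459.1) * 100
eta = 84.54%

84.54


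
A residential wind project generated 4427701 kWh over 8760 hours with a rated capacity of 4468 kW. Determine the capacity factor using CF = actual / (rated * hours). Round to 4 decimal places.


Capacity factor = actual output / maximum possible output
Maximum possible = rated * hours = 4468 * 8760 = 39139680 kWh
CF = 4427701 / 39139680
CF = 0.1131

0.1131


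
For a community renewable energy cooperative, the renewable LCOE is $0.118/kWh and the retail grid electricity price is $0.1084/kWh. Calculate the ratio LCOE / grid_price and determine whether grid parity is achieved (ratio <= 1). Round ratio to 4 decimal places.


Compare LCOE to grid price:
  LCOE = $0.118/kWh, Grid price = $0.1084/kWh
  Ratio = LCOE / grid_price = 0.118 / 0.1084 = 1.0886
  Grid parity achieved (ratio <= 1)? no

1.0886


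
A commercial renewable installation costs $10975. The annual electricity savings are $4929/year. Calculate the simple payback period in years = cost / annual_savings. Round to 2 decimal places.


Simple payback period = initial cost / annual savings
Payback = 10975 / 4929
Payback = 2.23 years

2.23


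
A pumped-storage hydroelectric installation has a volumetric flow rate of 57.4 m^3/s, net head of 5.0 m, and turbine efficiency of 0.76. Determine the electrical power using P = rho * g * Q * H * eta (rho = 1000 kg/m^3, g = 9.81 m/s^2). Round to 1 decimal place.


Apply the hydropower formula P = rho * g * Q * H * eta
rho * g = 1000 * 9.81 = 9810.0
P = 9810.0 * 57.4 * 5.0 * 0.76
P = 2139757.2 W

2139757.2


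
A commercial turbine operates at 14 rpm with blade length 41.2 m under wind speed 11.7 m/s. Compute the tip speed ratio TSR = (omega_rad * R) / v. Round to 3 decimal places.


Convert rotational speed to rad/s:
  omega = 14 * 2 * pi / 60 = 1.4661 rad/s
Compute tip speed:
  v_tip = omega * R = 1.4661 * 41.2 = 60.402 m/s
Tip speed ratio:
  TSR = v_tip / v_wind = 60.402 / 11.7 = 5.163

5.163


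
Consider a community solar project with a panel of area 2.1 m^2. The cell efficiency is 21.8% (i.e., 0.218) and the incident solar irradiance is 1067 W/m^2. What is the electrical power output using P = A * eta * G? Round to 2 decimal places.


Use the solar power formula P = A * eta * G.
Given: A = 2.1 m^2, eta = 0.218, G = 1067 W/m^2
P = 2.1 * 0.218 * 1067
P = 488.47 W

488.47


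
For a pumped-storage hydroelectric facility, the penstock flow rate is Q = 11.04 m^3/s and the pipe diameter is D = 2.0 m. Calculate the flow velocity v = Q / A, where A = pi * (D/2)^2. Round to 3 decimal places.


Compute pipe cross-sectional area:
  A = pi * (D/2)^2 = pi * (2.0/2)^2 = 3.1416 m^2
Calculate velocity:
  v = Q / A = 11.04 / 3.1416
  v = 3.514 m/s

3.514


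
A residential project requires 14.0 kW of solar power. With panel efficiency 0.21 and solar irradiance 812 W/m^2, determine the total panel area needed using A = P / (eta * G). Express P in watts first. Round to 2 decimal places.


Convert target power to watts: P = 14.0 * 1000 = 14000.0 W
Compute denominator: eta * G = 0.21 * 812 = 170.52
Required area A = P / (eta * G) = 14000.0 / 170.52
A = 82.10 m^2

82.10


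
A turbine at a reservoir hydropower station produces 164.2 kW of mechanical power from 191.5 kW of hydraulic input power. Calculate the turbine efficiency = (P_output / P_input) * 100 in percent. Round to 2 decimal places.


Turbine efficiency = (output power / input power) * 100
eta = (164.2 / 191.5) * 100
eta = 85.74%

85.74


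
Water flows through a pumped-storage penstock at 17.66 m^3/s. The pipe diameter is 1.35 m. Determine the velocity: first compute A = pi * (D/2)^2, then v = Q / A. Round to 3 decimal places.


Compute pipe cross-sectional area:
  A = pi * (D/2)^2 = pi * (1.35/2)^2 = 1.4314 m^2
Calculate velocity:
  v = Q / A = 17.66 / 1.4314
  v = 12.338 m/s

12.338


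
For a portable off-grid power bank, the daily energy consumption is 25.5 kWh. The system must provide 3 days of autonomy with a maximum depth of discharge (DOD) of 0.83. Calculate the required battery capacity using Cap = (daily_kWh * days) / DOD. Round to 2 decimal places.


Total energy needed = daily * days = 25.5 * 3 = 76.5 kWh
Account for depth of discharge:
  Cap = total_energy / DOD = 76.5 / 0.83
  Cap = 92.17 kWh

92.17


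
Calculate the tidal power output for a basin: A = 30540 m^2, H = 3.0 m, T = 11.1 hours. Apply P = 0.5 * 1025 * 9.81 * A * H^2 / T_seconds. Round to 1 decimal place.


Convert period to seconds: T = 11.1 * 3600 = 39960.0 s
H^2 = 3.0^2 = 9.0
P = 0.5 * rho * g * A * H^2 / T
P = 0.5 * 1025 * 9.81 * 30540 * 9.0 / 39960.0
P = 34581.9 W

34581.9


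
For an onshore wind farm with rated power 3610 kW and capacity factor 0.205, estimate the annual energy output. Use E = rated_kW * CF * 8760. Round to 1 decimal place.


Annual energy = rated_kW * capacity_factor * hours_per_year
Given: P_rated = 3610 kW, CF = 0.205, hours = 8760
E = 3610 * 0.205 * 8760
E = 6482838.0 kWh

6482838.0


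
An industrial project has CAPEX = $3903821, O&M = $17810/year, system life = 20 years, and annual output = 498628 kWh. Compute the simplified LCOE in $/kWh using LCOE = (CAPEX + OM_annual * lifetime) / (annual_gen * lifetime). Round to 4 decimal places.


Total cost = CAPEX + OM * lifetime = 3903821 + 17810 * 20 = 3903821 + 356200 = 4260021
Total generation = annual * lifetime = 498628 * 20 = 9972560 kWh
LCOE = 4260021 / 9972560
LCOE = 0.4272 $/kWh

0.4272


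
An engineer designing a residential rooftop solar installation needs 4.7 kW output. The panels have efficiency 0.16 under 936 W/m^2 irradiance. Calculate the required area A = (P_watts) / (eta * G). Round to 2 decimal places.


Convert target power to watts: P = 4.7 * 1000 = 4700.0 W
Compute denominator: eta * G = 0.16 * 936 = 149.76
Required area A = P / (eta * G) = 4700.0 / 149.76
A = 31.38 m^2

31.38


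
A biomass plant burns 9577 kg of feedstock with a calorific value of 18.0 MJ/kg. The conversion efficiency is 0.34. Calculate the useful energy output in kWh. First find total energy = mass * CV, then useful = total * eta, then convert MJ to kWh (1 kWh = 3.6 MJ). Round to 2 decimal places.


Total energy = mass * CV = 9577 * 18.0 = 172386.0 MJ
Useful energy = total * eta = 172386.0 * 0.34 = 58611.24 MJ
Convert to kWh: 58611.24 / 3.6
Useful energy = 16280.90 kWh

16280.90


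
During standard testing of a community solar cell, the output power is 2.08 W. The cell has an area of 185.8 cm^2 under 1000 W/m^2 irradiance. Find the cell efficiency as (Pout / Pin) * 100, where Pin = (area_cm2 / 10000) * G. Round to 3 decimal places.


First compute the input power:
  Pin = area_cm2 / 10000 * G = 185.8 / 10000 * 1000 = 18.58 W
Then compute efficiency:
  Efficiency = (Pout / Pin) * 100 = (2.08 / 18.58) * 100
  Efficiency = 11.195%

11.195


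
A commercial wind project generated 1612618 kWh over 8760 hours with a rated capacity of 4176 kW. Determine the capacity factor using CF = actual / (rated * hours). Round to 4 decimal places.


Capacity factor = actual output / maximum possible output
Maximum possible = rated * hours = 4176 * 8760 = 36581760 kWh
CF = 1612618 / 36581760
CF = 0.0441

0.0441


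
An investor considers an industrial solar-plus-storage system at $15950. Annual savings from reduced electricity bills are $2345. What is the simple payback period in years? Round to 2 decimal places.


Simple payback period = initial cost / annual savings
Payback = 15950 / 2345
Payback = 6.80 years

6.80


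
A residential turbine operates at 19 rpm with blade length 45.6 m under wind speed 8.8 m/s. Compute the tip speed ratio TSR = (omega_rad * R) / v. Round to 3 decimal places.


Convert rotational speed to rad/s:
  omega = 19 * 2 * pi / 60 = 1.9897 rad/s
Compute tip speed:
  v_tip = omega * R = 1.9897 * 45.6 = 90.729 m/s
Tip speed ratio:
  TSR = v_tip / v_wind = 90.729 / 8.8 = 10.310

10.310


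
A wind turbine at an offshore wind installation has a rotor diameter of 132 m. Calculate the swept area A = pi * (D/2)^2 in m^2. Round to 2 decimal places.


Compute the rotor radius:
  r = D / 2 = 132 / 2 = 66.0 m
Calculate swept area:
  A = pi * r^2 = pi * 66.0^2
  A = 13684.78 m^2

13684.78


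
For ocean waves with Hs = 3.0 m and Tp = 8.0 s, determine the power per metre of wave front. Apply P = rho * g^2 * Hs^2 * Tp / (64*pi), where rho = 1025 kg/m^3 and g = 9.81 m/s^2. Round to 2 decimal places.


Apply wave power formula:
  g^2 = 9.81^2 = 96.2361
  Hs^2 = 3.0^2 = 9.0
  Numerator = rho * g^2 * Hs^2 * Tp = 1025 * 96.2361 * 9.0 * 8.0 = 7102224.18
  Denominator = 64 * pi = 201.0619
  P = 7102224.18 / 201.0619 = 35323.57 W/m

35323.57


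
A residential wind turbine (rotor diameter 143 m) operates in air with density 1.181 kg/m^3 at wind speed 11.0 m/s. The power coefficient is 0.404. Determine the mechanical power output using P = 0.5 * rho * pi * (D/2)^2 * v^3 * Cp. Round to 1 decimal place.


Step 1 -- Compute swept area:
  A = pi * (D/2)^2 = pi * (143/2)^2 = 16060.61 m^2
Step 2 -- Apply wind power equation:
  P = 0.5 * rho * A * v^3 * Cp
  v^3 = 11.0^3 = 1331.0
  P = 0.5 * 1.181 * 16060.61 * 1331.0 * 0.404
  P = 5099660.7 W

5099660.7


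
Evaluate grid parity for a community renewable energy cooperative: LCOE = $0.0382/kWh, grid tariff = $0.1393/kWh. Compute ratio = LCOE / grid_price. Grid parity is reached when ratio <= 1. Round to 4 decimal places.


Compare LCOE to grid price:
  LCOE = $0.0382/kWh, Grid price = $0.1393/kWh
  Ratio = LCOE / grid_price = 0.0382 / 0.1393 = 0.2742
  Grid parity achieved (ratio <= 1)? yes

0.2742


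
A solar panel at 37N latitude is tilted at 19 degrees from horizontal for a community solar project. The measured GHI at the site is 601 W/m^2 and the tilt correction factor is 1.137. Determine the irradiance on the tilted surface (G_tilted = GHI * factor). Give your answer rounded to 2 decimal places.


Identify the given values:
  GHI = 601 W/m^2, tilt correction factor = 1.137
Apply the formula G_tilted = GHI * factor:
  G_tilted = 601 * 1.137
  G_tilted = 683.34 W/m^2

683.34


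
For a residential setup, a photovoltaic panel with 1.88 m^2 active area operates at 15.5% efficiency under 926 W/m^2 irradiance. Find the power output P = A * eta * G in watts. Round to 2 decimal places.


Use the solar power formula P = A * eta * G.
Given: A = 1.88 m^2, eta = 0.155, G = 926 W/m^2
P = 1.88 * 0.155 * 926
P = 269.84 W

269.84


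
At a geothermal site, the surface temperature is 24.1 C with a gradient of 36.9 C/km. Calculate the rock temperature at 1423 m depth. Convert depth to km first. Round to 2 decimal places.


Convert depth to km: 1423 / 1000 = 1.423 km
Temperature increase = gradient * depth_km = 36.9 * 1.423 = 52.51 C
Temperature at depth = T_surface + delta_T = 24.1 + 52.51
T = 76.61 C

76.61


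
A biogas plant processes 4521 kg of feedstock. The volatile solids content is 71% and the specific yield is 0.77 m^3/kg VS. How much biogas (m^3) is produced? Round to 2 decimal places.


Compute volatile solids:
  VS = mass * VS_fraction = 4521 * 0.71 = 3209.91 kg
Calculate biogas volume:
  Biogas = VS * specific_yield = 3209.91 * 0.77
  Biogas = 2471.63 m^3

2471.63


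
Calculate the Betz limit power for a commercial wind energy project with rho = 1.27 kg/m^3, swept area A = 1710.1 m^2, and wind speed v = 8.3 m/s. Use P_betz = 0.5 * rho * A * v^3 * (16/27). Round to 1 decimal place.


The Betz coefficient Cp_max = 16/27 = 0.5926
v^3 = 8.3^3 = 571.787
P_betz = 0.5 * rho * A * v^3 * Cp_max
P_betz = 0.5 * 1.27 * 1710.1 * 571.787 * 0.5926
P_betz = 367947.4 W

367947.4


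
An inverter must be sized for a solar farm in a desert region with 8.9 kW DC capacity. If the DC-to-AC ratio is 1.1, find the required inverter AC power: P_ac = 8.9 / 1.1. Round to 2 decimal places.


The inverter AC capacity is determined by the DC/AC ratio.
Given: P_dc = 8.9 kW, DC/AC ratio = 1.1
P_ac = P_dc / ratio = 8.9 / 1.1
P_ac = 8.09 kW

8.09


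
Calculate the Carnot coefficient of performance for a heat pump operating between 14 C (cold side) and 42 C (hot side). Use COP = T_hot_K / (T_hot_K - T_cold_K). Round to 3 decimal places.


Convert to Kelvin:
  T_hot = 42 + 273.15 = 315.15 K
  T_cold = 14 + 273.15 = 287.15 K
Apply Carnot COP formula:
  COP = T_hot_K / (T_hot_K - T_cold_K) = 315.15 / 28.0
  COP = 11.255

11.255


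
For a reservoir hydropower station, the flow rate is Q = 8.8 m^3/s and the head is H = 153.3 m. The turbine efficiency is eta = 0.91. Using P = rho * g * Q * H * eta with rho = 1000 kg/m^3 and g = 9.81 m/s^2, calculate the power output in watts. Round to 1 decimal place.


Apply the hydropower formula P = rho * g * Q * H * eta
rho * g = 1000 * 9.81 = 9810.0
P = 9810.0 * 8.8 * 153.3 * 0.91
P = 12043015.0 W

12043015.0


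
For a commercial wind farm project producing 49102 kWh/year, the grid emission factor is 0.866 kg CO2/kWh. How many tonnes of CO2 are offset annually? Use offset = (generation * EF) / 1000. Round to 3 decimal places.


CO2 offset in kg = generation * emission_factor
CO2 offset = 49102 * 0.866 = 42522.33 kg
Convert to tonnes:
  CO2 offset = 42522.33 / 1000 = 42.522 tonnes

42.522


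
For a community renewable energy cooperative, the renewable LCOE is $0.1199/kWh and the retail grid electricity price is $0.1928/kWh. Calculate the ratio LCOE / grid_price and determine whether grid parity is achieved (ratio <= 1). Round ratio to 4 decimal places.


Compare LCOE to grid price:
  LCOE = $0.1199/kWh, Grid price = $0.1928/kWh
  Ratio = LCOE / grid_price = 0.1199 / 0.1928 = 0.6219
  Grid parity achieved (ratio <= 1)? yes

0.6219


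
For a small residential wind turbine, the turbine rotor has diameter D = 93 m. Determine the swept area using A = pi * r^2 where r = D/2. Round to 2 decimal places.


Compute the rotor radius:
  r = D / 2 = 93 / 2 = 46.5 m
Calculate swept area:
  A = pi * r^2 = pi * 46.5^2
  A = 6792.91 m^2

6792.91


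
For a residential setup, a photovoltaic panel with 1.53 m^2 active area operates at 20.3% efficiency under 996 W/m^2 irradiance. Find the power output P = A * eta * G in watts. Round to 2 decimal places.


Use the solar power formula P = A * eta * G.
Given: A = 1.53 m^2, eta = 0.203, G = 996 W/m^2
P = 1.53 * 0.203 * 996
P = 309.35 W

309.35


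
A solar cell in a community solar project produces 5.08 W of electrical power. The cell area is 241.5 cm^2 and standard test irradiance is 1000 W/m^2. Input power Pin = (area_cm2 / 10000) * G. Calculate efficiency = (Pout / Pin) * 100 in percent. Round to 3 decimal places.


First compute the input power:
  Pin = area_cm2 / 10000 * G = 241.5 / 10000 * 1000 = 24.15 W
Then compute efficiency:
  Efficiency = (Pout / Pin) * 100 = (5.08 / 24.15) * 100
  Efficiency = 21.035%

21.035


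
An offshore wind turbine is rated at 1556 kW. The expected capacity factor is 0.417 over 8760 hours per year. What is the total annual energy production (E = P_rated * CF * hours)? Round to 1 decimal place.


Annual energy = rated_kW * capacity_factor * hours_per_year
Given: P_rated = 1556 kW, CF = 0.417, hours = 8760
E = 1556 * 0.417 * 8760
E = 5683943.5 kWh

5683943.5


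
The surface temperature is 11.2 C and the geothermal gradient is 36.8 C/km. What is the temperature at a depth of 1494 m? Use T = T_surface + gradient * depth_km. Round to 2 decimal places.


Convert depth to km: 1494 / 1000 = 1.494 km
Temperature increase = gradient * depth_km = 36.8 * 1.494 = 54.98 C
Temperature at depth = T_surface + delta_T = 11.2 + 54.98
T = 66.18 C

66.18


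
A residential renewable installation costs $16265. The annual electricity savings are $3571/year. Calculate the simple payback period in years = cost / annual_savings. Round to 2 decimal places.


Simple payback period = initial cost / annual savings
Payback = 16265 / 3571
Payback = 4.55 years

4.55


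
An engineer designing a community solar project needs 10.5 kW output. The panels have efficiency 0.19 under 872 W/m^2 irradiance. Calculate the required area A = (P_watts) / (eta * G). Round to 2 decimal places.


Convert target power to watts: P = 10.5 * 1000 = 10500.0 W
Compute denominator: eta * G = 0.19 * 872 = 165.68
Required area A = P / (eta * G) = 10500.0 / 165.68
A = 63.38 m^2

63.38


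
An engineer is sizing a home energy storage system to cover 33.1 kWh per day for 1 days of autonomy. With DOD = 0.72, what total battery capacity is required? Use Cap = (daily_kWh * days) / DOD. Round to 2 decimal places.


Total energy needed = daily * days = 33.1 * 1 = 33.1 kWh
Account for depth of discharge:
  Cap = total_energy / DOD = 33.1 / 0.72
  Cap = 45.97 kWh

45.97


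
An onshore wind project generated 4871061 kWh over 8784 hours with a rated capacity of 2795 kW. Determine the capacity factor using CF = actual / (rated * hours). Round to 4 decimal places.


Capacity factor = actual output / maximum possible output
Maximum possible = rated * hours = 2795 * 8784 = 24551280 kWh
CF = 4871061 / 24551280
CF = 0.1984

0.1984


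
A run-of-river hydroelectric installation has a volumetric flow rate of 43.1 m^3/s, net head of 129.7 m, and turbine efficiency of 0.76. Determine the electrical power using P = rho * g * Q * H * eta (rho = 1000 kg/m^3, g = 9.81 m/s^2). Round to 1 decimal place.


Apply the hydropower formula P = rho * g * Q * H * eta
rho * g = 1000 * 9.81 = 9810.0
P = 9810.0 * 43.1 * 129.7 * 0.76
P = 41677325.9 W

41677325.9


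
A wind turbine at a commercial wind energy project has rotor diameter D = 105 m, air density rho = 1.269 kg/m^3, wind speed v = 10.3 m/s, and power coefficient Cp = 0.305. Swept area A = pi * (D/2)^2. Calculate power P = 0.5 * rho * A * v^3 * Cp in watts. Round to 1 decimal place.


Step 1 -- Compute swept area:
  A = pi * (D/2)^2 = pi * (105/2)^2 = 8659.01 m^2
Step 2 -- Apply wind power equation:
  P = 0.5 * rho * A * v^3 * Cp
  v^3 = 10.3^3 = 1092.727
  P = 0.5 * 1.269 * 8659.01 * 1092.727 * 0.305
  P = 1831098.1 W

1831098.1


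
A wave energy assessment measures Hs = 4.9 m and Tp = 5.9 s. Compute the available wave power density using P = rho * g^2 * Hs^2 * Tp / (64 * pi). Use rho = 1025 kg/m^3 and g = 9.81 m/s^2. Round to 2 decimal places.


Apply wave power formula:
  g^2 = 9.81^2 = 96.2361
  Hs^2 = 4.9^2 = 24.01
  Numerator = rho * g^2 * Hs^2 * Tp = 1025 * 96.2361 * 24.01 * 5.9 = 13973527.43
  Denominator = 64 * pi = 201.0619
  P = 13973527.43 / 201.0619 = 69498.62 W/m

69498.62


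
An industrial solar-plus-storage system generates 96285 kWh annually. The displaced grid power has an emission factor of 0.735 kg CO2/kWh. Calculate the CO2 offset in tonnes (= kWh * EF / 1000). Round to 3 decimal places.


CO2 offset in kg = generation * emission_factor
CO2 offset = 96285 * 0.735 = 70769.48 kg
Convert to tonnes:
  CO2 offset = 70769.48 / 1000 = 70.769 tonnes

70.769


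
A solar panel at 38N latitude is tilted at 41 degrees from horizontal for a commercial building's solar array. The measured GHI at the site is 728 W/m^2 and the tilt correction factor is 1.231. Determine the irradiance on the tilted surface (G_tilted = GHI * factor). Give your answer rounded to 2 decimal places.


Identify the given values:
  GHI = 728 W/m^2, tilt correction factor = 1.231
Apply the formula G_tilted = GHI * factor:
  G_tilted = 728 * 1.231
  G_tilted = 896.17 W/m^2

896.17


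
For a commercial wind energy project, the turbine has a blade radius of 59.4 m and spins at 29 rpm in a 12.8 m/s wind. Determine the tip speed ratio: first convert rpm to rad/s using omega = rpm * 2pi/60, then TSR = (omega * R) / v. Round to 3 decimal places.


Convert rotational speed to rad/s:
  omega = 29 * 2 * pi / 60 = 3.0369 rad/s
Compute tip speed:
  v_tip = omega * R = 3.0369 * 59.4 = 180.39 m/s
Tip speed ratio:
  TSR = v_tip / v_wind = 180.39 / 12.8 = 14.093

14.093


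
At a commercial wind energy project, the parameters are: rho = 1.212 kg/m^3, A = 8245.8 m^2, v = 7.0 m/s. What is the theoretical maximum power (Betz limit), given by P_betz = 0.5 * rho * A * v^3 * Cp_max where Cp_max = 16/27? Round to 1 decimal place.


The Betz coefficient Cp_max = 16/27 = 0.5926
v^3 = 7.0^3 = 343.0
P_betz = 0.5 * rho * A * v^3 * Cp_max
P_betz = 0.5 * 1.212 * 8245.8 * 343.0 * 0.5926
P_betz = 1015677.3 W

1015677.3


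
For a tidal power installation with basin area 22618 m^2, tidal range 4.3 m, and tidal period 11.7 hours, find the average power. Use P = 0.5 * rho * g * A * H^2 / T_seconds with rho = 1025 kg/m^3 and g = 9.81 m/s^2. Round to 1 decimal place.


Convert period to seconds: T = 11.7 * 3600 = 42120.0 s
H^2 = 4.3^2 = 18.49
P = 0.5 * rho * g * A * H^2 / T
P = 0.5 * 1025 * 9.81 * 22618 * 18.49 / 42120.0
P = 49919.0 W

49919.0


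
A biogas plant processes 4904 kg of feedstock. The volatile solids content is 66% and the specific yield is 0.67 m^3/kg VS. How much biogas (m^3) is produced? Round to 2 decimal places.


Compute volatile solids:
  VS = mass * VS_fraction = 4904 * 0.66 = 3236.64 kg
Calculate biogas volume:
  Biogas = VS * specific_yield = 3236.64 * 0.67
  Biogas = 2168.55 m^3

2168.55


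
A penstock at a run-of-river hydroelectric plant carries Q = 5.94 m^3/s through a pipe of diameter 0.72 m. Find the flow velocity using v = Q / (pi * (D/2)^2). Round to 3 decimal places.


Compute pipe cross-sectional area:
  A = pi * (D/2)^2 = pi * (0.72/2)^2 = 0.4072 m^2
Calculate velocity:
  v = Q / A = 5.94 / 0.4072
  v = 14.589 m/s

14.589


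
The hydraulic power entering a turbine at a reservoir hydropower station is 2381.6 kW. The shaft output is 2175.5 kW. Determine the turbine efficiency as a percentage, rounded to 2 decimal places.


Turbine efficiency = (output power / input power) * 100
eta = (2175.5 / 2381.6) * 100
eta = 91.35%

91.35


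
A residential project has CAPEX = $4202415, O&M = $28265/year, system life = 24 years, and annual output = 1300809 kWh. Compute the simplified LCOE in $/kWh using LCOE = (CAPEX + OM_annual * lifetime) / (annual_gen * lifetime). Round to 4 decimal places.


Total cost = CAPEX + OM * lifetime = 4202415 + 28265 * 24 = 4202415 + 678360 = 4880775
Total generation = annual * lifetime = 1300809 * 24 = 31219416 kWh
LCOE = 4880775 / 31219416
LCOE = 0.1563 $/kWh

0.1563


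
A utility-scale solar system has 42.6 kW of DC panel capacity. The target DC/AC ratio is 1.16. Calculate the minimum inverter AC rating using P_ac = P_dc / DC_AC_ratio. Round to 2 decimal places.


The inverter AC capacity is determined by the DC/AC ratio.
Given: P_dc = 42.6 kW, DC/AC ratio = 1.16
P_ac = P_dc / ratio = 42.6 / 1.16
P_ac = 36.72 kW

36.72


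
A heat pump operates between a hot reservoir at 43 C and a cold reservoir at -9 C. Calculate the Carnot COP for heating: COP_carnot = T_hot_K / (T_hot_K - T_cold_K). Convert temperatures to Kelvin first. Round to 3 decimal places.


Convert to Kelvin:
  T_hot = 43 + 273.15 = 316.15 K
  T_cold = -9 + 273.15 = 264.15 K
Apply Carnot COP formula:
  COP = T_hot_K / (T_hot_K - T_cold_K) = 316.15 / 52.0
  COP = 6.080

6.080


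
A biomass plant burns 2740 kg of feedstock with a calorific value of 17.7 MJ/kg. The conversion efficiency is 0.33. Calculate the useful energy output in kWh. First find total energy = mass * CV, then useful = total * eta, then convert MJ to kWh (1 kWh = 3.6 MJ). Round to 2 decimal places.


Total energy = mass * CV = 2740 * 17.7 = 48498.0 MJ
Useful energy = total * eta = 48498.0 * 0.33 = 16004.34 MJ
Convert to kWh: 16004.34 / 3.6
Useful energy = 4445.65 kWh

4445.65


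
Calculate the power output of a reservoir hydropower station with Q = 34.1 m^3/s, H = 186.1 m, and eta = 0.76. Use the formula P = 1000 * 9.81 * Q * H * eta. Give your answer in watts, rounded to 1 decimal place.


Apply the hydropower formula P = rho * g * Q * H * eta
rho * g = 1000 * 9.81 = 9810.0
P = 9810.0 * 34.1 * 186.1 * 0.76
P = 47313312.2 W

47313312.2


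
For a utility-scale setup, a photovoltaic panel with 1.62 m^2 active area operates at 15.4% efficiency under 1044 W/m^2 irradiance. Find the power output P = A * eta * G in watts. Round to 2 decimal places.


Use the solar power formula P = A * eta * G.
Given: A = 1.62 m^2, eta = 0.154, G = 1044 W/m^2
P = 1.62 * 0.154 * 1044
P = 260.46 W

260.46


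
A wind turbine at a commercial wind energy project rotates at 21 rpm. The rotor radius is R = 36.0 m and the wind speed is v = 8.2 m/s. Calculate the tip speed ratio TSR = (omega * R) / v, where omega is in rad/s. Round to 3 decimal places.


Convert rotational speed to rad/s:
  omega = 21 * 2 * pi / 60 = 2.1991 rad/s
Compute tip speed:
  v_tip = omega * R = 2.1991 * 36.0 = 79.168 m/s
Tip speed ratio:
  TSR = v_tip / v_wind = 79.168 / 8.2 = 9.655

9.655


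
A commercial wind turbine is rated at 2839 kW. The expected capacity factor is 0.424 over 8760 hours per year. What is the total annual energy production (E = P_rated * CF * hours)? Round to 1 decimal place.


Annual energy = rated_kW * capacity_factor * hours_per_year
Given: P_rated = 2839 kW, CF = 0.424, hours = 8760
E = 2839 * 0.424 * 8760
E = 10544727.4 kWh

10544727.4


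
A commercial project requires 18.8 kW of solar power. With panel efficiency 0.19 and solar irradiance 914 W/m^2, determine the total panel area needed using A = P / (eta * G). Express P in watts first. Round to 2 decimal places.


Convert target power to watts: P = 18.8 * 1000 = 18800.0 W
Compute denominator: eta * G = 0.19 * 914 = 173.66
Required area A = P / (eta * G) = 18800.0 / 173.66
A = 108.26 m^2

108.26


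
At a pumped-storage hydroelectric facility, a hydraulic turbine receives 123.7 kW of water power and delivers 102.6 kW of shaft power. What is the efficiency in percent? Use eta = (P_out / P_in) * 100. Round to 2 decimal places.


Turbine efficiency = (output power / input power) * 100
eta = (102.6 / 123.7) * 100
eta = 82.94%

82.94


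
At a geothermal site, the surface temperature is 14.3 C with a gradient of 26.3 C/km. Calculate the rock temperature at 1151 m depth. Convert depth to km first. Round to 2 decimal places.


Convert depth to km: 1151 / 1000 = 1.151 km
Temperature increase = gradient * depth_km = 26.3 * 1.151 = 30.27 C
Temperature at depth = T_surface + delta_T = 14.3 + 30.27
T = 44.57 C

44.57


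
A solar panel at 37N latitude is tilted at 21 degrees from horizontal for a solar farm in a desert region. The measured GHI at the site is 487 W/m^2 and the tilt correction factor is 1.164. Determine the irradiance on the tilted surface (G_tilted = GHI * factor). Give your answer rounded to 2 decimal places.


Identify the given values:
  GHI = 487 W/m^2, tilt correction factor = 1.164
Apply the formula G_tilted = GHI * factor:
  G_tilted = 487 * 1.164
  G_tilted = 566.87 W/m^2

566.87


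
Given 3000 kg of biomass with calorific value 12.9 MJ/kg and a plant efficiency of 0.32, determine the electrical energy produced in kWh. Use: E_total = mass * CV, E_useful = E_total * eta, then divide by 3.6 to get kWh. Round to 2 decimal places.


Total energy = mass * CV = 3000 * 12.9 = 38700.0 MJ
Useful energy = total * eta = 38700.0 * 0.32 = 12384.0 MJ
Convert to kWh: 12384.0 / 3.6
Useful energy = 3440.00 kWh

3440.00


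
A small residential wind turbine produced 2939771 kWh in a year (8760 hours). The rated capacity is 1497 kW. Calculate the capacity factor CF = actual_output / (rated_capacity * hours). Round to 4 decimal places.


Capacity factor = actual output / maximum possible output
Maximum possible = rated * hours = 1497 * 8760 = 13113720 kWh
CF = 2939771 / 13113720
CF = 0.2242

0.2242


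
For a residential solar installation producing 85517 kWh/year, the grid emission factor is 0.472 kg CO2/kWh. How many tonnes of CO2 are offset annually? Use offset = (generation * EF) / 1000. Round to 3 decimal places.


CO2 offset in kg = generation * emission_factor
CO2 offset = 85517 * 0.472 = 40364.02 kg
Convert to tonnes:
  CO2 offset = 40364.02 / 1000 = 40.364 tonnes

40.364


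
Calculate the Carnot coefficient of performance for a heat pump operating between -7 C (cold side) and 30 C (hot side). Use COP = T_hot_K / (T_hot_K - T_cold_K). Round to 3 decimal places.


Convert to Kelvin:
  T_hot = 30 + 273.15 = 303.15 K
  T_cold = -7 + 273.15 = 266.15 K
Apply Carnot COP formula:
  COP = T_hot_K / (T_hot_K - T_cold_K) = 303.15 / 37.0
  COP = 8.193

8.193


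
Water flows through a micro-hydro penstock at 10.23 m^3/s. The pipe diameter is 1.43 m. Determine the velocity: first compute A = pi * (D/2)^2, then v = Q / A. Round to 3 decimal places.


Compute pipe cross-sectional area:
  A = pi * (D/2)^2 = pi * (1.43/2)^2 = 1.6061 m^2
Calculate velocity:
  v = Q / A = 10.23 / 1.6061
  v = 6.370 m/s

6.370
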